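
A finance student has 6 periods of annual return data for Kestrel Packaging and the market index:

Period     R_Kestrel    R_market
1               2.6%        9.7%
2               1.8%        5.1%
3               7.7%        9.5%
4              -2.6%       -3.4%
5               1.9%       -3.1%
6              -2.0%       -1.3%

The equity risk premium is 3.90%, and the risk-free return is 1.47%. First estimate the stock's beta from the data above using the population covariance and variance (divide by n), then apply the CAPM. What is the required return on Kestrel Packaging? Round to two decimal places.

3.28%

Mean R_i = (2.6 + 1.8 + 7.7 − 2.6 + 1.9 − 2.0) / 6 = 1.5667%
Mean R_m = (9.7 + 5.1 + 9.5 − 3.4 − 3.1 − 1.3) / 6 = 2.7500%
Σ(R_i − R̄_i)(R_m − R̄_m) = 87.2500  ⇒  Cov = 87.2500 / 6 = 14.5417
Σ(R_m − R̄_m)² = 187.8350  ⇒  Var(R_m) = 187.8350 / 6 = 31.3058
β = Cov / Var(R_m) = 14.5417 / 31.3058 = 0.4645
E(R) = R_f + β × MRP = 1.47% + 0.4645 × 3.90% = 3.28%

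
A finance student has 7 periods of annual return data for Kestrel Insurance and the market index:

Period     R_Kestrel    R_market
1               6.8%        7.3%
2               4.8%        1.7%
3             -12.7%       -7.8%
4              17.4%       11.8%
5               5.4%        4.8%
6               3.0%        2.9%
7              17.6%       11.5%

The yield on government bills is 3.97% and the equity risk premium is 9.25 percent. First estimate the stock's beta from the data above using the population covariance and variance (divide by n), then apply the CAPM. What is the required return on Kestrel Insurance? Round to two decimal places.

Mean R_i = (6.8 + 4.8 − 12.7 + 17.4 + 5.4 + 3.0 + 17.6) / 7 = 6.0429%
Mean R_m = (7.3 + 1.7 − 7.8 + 11.8 + 4.8 + 2.9 + 11.5) / 7 = 4.6000%
Σ(R_i − R̄_i)(R_m − R̄_m) = 404.6200  ⇒  Cov = 404.6200 / 7 = 57.8029
Σ(R_m − R̄_m)² = 271.8400  ⇒  Var(R_m) = 271.8400 / 7 = 38.8343
β = Cov / Var(R_m) = 57.8029 / 38.8343 = 1.4884
E(R) = R_f + β × MRP = 3.97% + 1.4884 × 9.25% = 17.74%

17.74%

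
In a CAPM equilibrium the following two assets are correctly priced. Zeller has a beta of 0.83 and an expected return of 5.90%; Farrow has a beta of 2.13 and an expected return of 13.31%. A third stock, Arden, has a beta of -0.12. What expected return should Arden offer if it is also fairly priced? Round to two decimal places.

0.49%

MRP (SML slope) = (13.31% − 5.90%) / (2.13 − 0.83) = 7.41% / 1.30 = 5.7000%
R_f (intercept) = 5.90% − 0.83 × 5.7000% = 1.1690%
E(R_Arden) = R_f + β × MRP = 1.1690% + -0.12 × 5.7000% = 0.49%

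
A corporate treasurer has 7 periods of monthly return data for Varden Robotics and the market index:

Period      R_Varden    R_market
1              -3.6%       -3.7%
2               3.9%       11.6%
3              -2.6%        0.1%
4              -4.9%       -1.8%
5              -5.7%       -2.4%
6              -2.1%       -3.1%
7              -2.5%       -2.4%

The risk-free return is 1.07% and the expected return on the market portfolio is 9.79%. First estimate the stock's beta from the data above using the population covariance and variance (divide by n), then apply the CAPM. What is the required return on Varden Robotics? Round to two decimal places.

Mean R_i = (-3.6 + 3.9 − 2.6 − 4.9 − 5.7 − 2.1 − 2.5) / 7 = -2.5000%
Mean R_m = (-3.7 + 11.6 + 0.1 − 1.8 − 2.4 − 3.1 − 2.4) / 7 = -0.2429%
Σ(R_i − R̄_i)(R_m − R̄_m) = 89.0600  ⇒  Cov = 89.0600 / 7 = 12.7229
Σ(R_m − R̄_m)² = 172.2171  ⇒  Var(R_m) = 172.2171 / 7 = 24.6024
β = Cov / Var(R_m) = 12.7229 / 24.6024 = 0.5171
MRP = 9.79% − 1.07% = 8.72%
E(R) = R_f + β × MRP = 1.07% + 0.5171 × 8.72% = 5.58%

5.58%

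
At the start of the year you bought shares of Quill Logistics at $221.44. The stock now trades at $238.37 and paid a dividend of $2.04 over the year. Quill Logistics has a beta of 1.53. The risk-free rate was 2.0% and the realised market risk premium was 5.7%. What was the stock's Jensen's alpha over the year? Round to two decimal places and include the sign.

Realised HPR = (P1 + D1 − P0) / P0 = (238.37 + 2.04 − 221.44) / 221.44 = 18.97 / 221.44 = 8.5667%
CAPM required = R_f + β·MRP = 2.0% + 1.53 × 5.7% = 10.7210%
α = realised − required = 8.5667% − 10.7210% = -2.15%

-2.15%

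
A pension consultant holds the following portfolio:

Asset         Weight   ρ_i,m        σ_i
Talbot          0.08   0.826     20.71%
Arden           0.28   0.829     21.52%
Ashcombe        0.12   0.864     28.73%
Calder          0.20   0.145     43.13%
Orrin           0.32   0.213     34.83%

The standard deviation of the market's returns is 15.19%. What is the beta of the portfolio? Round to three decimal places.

0.854

β_Talbot = 0.826 × 20.71% / 15.19% = 1.1262
β_Arden = 0.829 × 21.52% / 15.19% = 1.1745
β_Ashcombe = 0.864 × 28.73% / 15.19% = 1.6341
β_Calder = 0.145 × 43.13% / 15.19% = 0.4117
β_Orrin = 0.213 × 34.83% / 15.19% = 0.4884
β_P = Σ w_i β_i = 0.08×1.1262 + 0.28×1.1745 + 0.12×1.6341 + 0.20×0.4117 + 0.32×0.4884 = 0.8537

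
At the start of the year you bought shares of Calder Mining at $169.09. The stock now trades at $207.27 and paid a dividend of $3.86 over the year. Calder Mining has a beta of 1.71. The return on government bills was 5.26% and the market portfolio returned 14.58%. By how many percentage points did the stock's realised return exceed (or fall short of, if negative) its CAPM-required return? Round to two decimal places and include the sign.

Realised HPR = (P1 + D1 − P0) / P0 = (207.27 + 3.86 − 169.09) / 169.09 = 42.04 / 169.09 = 24.8625%
MRP = 14.58% − 5.26% = 9.32%
CAPM required = R_f + β·MRP = 5.26% + 1.71 × 9.32% = 21.1972%
α = realised − required = 24.8625% − 21.1972% = +3.67%

+3.67%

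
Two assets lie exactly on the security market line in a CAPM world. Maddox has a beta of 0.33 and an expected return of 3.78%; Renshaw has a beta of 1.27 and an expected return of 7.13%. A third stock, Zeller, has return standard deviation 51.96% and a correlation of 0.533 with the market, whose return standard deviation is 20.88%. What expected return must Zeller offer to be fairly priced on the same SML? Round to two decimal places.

MRP = (7.13% − 3.78%) / (1.27 − 0.33) = 3.5638%
R_f = 3.78% − 0.33 × 3.5638% = 2.6039%
β_Zeller = ρ·σ_i/σ_m = 0.533 × 51.96 / 20.88 = 1.3264
E(R_Zeller) = R_f + β × MRP = 2.6039% + 1.3264 × 3.5638% = 7.33%

7.33%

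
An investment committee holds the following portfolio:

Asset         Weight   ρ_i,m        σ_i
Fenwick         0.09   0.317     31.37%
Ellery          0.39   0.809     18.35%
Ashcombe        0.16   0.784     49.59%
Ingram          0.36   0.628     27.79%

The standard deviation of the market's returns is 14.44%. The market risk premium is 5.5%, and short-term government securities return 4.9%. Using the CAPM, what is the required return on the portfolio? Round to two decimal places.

12.21%

β_Fenwick = 0.317 × 31.37% / 14.44% = 0.6887
β_Ellery = 0.809 × 18.35% / 14.44% = 1.0281
β_Ashcombe = 0.784 × 49.59% / 14.44% = 2.6924
β_Ingram = 0.628 × 27.79% / 14.44% = 1.2086
β_P = Σ w_i β_i = 0.09×0.6887 + 0.39×1.0281 + 0.16×2.6924 + 0.36×1.2086 = 1.3288
E(R_P) = R_f + β_P × MRP = 4.9% + 1.3288 × 5.5% = 12.21%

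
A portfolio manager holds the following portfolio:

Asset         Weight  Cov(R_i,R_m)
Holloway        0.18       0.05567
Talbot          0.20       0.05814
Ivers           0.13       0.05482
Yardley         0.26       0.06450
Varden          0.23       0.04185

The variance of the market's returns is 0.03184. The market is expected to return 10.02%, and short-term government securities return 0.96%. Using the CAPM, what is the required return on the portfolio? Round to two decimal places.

16.66%

β_Holloway = 0.05567 / 0.03184 = 1.7484
β_Talbot = 0.05814 / 0.03184 = 1.8260
β_Ivers = 0.05482 / 0.03184 = 1.7217
β_Yardley = 0.06450 / 0.03184 = 2.0258
β_Varden = 0.04185 / 0.03184 = 1.3144
β_P = Σ w_i β_i = 0.18×1.7484 + 0.20×1.8260 + 0.13×1.7217 + 0.26×2.0258 + 0.23×1.3144 = 1.7328
MRP = 10.02% − 0.96% = 9.06%
E(R_P) = R_f + β_P × MRP = 0.96% + 1.7328 × 9.06% = 16.66%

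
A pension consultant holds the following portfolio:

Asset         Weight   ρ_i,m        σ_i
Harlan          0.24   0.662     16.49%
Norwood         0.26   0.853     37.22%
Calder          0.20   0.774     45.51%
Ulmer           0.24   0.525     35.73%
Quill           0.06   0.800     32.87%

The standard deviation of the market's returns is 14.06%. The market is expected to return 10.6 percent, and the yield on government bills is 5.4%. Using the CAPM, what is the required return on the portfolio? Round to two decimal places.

β_Harlan = 0.662 × 16.49% / 14.06% = 0.7764
β_Norwood = 0.853 × 37.22% / 14.06% = 2.2581
β_Calder = 0.774 × 45.51% / 14.06% = 2.5053
β_Ulmer = 0.525 × 35.73% / 14.06% = 1.3342
β_Quill = 0.800 × 32.87% / 14.06% = 1.8703
β_P = Σ w_i β_i = 0.24×0.7764 + 0.26×2.2581 + 0.20×2.5053 + 0.24×1.3342 + 0.06×1.8703 = 1.7069
MRP = 10.6% − 5.4% = 5.20%
E(R_P) = R_f + β_P × MRP = 5.4% + 1.7069 × 5.2% = 14.28%

14.28%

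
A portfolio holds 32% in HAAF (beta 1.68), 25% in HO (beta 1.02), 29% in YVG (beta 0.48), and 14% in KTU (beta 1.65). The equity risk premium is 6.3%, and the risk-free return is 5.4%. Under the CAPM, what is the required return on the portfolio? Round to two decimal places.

12.73%

β_P = Σ w_i β_i = 0.32×1.68 + 0.25×1.02 + 0.29×0.48 + 0.14×1.65 = 1.1628
E(R_P) = R_f + β_P × MRP = 5.4% + 1.1628 × 6.3% = 12.73%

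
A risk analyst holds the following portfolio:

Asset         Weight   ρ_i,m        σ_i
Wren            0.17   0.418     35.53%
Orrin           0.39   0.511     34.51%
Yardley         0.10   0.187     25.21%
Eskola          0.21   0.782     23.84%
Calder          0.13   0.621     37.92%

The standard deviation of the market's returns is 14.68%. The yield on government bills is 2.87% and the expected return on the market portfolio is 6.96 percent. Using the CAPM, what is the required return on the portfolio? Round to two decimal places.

7.56%

β_Wren = 0.418 × 35.53% / 14.68% = 1.0117
β_Orrin = 0.511 × 34.51% / 14.68% = 1.2013
β_Yardley = 0.187 × 25.21% / 14.68% = 0.3211
β_Eskola = 0.782 × 23.84% / 14.68% = 1.2700
β_Calder = 0.621 × 37.92% / 14.68% = 1.6041
β_P = Σ w_i β_i = 0.17×1.0117 + 0.39×1.2013 + 0.10×0.3211 + 0.21×1.2700 + 0.13×1.6041 = 1.1478
MRP = 6.96% − 2.87% = 4.09%
E(R_P) = R_f + β_P × MRP = 2.87% + 1.1478 × 4.09% = 7.56%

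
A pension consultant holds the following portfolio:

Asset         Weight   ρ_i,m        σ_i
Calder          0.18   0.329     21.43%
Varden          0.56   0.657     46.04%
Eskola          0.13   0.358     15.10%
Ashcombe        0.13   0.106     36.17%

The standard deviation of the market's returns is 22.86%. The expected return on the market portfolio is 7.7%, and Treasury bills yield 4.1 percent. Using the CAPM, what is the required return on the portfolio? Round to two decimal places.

β_Calder = 0.329 × 21.43% / 22.86% = 0.3084
β_Varden = 0.657 × 46.04% / 22.86% = 1.3232
β_Eskola = 0.358 × 15.10% / 22.86% = 0.2365
β_Ashcombe = 0.106 × 36.17% / 22.86% = 0.1677
β_P = Σ w_i β_i = 0.18×0.3084 + 0.56×1.3232 + 0.13×0.2365 + 0.13×0.1677 = 0.8491
MRP = 7.7% − 4.1% = 3.60%
E(R_P) = R_f + β_P × MRP = 4.1% + 0.8491 × 3.6% = 7.16%

7.16%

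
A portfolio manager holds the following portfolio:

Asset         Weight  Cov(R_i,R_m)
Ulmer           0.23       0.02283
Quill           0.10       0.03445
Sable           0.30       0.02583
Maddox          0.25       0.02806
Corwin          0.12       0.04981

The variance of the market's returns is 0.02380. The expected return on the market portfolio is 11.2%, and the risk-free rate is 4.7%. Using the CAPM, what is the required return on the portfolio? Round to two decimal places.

12.74%

β_Ulmer = 0.02283 / 0.02380 = 0.9592
β_Quill = 0.03445 / 0.02380 = 1.4475
β_Sable = 0.02583 / 0.02380 = 1.0853
β_Maddox = 0.02806 / 0.02380 = 1.1790
β_Corwin = 0.04981 / 0.02380 = 2.0929
β_P = Σ w_i β_i = 0.23×0.9592 + 0.10×1.4475 + 0.30×1.0853 + 0.25×1.1790 + 0.12×2.0929 = 1.2369
MRP = 11.2% − 4.7% = 6.50%
E(R_P) = R_f + β_P × MRP = 4.7% + 1.2369 × 6.5% = 12.74%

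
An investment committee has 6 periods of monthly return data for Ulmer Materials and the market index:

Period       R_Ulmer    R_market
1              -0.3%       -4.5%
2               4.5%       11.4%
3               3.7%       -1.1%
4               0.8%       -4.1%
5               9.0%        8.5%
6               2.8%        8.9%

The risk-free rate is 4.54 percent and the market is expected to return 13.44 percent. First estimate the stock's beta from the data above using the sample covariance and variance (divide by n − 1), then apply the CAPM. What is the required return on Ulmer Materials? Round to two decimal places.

Mean R_i = (-0.3 + 4.5 + 3.7 + 0.8 + 9.0 + 2.8) / 6 = 3.4167%
Mean R_m = (-4.5 + 11.4 − 1.1 − 4.1 + 8.5 + 8.9) / 6 = 3.1833%
Σ(R_i − R̄_i)(R_m − R̄_m) = 81.4617  ⇒  Cov = 81.4617 / 5 = 16.2923
Σ(R_m − R̄_m)² = 258.8883  ⇒  Var(R_m) = 258.8883 / 5 = 51.7777
β = Cov / Var(R_m) = 16.2923 / 51.7777 = 0.3147
MRP = 13.44% − 4.54% = 8.90%
E(R) = R_f + β × MRP = 4.54% + 0.3147 × 8.90% = 7.34%

7.34%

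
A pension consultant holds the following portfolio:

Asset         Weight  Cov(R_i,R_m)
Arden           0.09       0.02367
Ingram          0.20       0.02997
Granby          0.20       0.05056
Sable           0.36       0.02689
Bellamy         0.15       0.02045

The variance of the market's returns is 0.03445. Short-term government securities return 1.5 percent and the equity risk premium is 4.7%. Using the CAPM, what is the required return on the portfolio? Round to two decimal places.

β_Arden = 0.02367 / 0.03445 = 0.6871
β_Ingram = 0.02997 / 0.03445 = 0.8700
β_Granby = 0.05056 / 0.03445 = 1.4676
β_Sable = 0.02689 / 0.03445 = 0.7806
β_Bellamy = 0.02045 / 0.03445 = 0.5936
β_P = Σ w_i β_i = 0.09×0.6871 + 0.20×0.8700 + 0.20×1.4676 + 0.36×0.7806 + 0.15×0.5936 = 0.8994
E(R_P) = R_f + β_P × MRP = 1.5% + 0.8994 × 4.7% = 5.73%

5.73%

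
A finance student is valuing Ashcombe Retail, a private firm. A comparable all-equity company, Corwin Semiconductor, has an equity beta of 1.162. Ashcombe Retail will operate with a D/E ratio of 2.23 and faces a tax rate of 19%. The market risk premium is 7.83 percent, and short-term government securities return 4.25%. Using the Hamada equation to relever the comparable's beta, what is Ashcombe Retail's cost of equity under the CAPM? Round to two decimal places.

β_L = β_U × [1 + (1 − t)(D/E)] = 1.162 × [1 + (1 − 0.19) × 2.23]
    = 1.162 × [1 + 0.81 × 2.23] = 1.162 × 2.8063 = 3.2609
E(R) = R_f + β_L × MRP = 4.25% + 3.2609 × 7.83% = 29.78%

29.78%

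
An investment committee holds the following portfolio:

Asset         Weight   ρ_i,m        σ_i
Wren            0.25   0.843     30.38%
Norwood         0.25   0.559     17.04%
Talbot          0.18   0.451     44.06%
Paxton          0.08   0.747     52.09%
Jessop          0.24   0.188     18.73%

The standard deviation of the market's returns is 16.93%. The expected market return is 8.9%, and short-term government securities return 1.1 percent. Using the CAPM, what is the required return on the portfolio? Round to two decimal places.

8.62%

β_Wren = 0.843 × 30.38% / 16.93% = 1.5127
β_Norwood = 0.559 × 17.04% / 16.93% = 0.5626
β_Talbot = 0.451 × 44.06% / 16.93% = 1.1737
β_Paxton = 0.747 × 52.09% / 16.93% = 2.2984
β_Jessop = 0.188 × 18.73% / 16.93% = 0.2080
β_P = Σ w_i β_i = 0.25×1.5127 + 0.25×0.5626 + 0.18×1.1737 + 0.08×2.2984 + 0.24×0.2080 = 0.9639
MRP = 8.9% − 1.1% = 7.80%
E(R_P) = R_f + β_P × MRP = 1.1% + 0.9639 × 7.8% = 8.62%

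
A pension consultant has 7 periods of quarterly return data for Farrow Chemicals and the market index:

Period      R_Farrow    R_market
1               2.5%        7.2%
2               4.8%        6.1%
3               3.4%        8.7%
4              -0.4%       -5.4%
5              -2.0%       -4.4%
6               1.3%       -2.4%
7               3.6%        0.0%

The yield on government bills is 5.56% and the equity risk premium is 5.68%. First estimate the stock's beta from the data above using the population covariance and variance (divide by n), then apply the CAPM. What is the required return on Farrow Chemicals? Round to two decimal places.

7.39%

Mean R_i = (2.5 + 4.8 + 3.4 − 0.4 − 2.0 + 1.3 + 3.6) / 7 = 1.8857%
Mean R_m = (7.2 + 6.1 + 8.7 − 5.4 − 4.4 − 2.4 + 0.0) / 7 = 1.4000%
Σ(R_i − R̄_i)(R_m − R̄_m) = 66.2200  ⇒  Cov = 66.2200 / 7 = 9.4600
Σ(R_m − R̄_m)² = 205.3000  ⇒  Var(R_m) = 205.3000 / 7 = 29.3286
β = Cov / Var(R_m) = 9.4600 / 29.3286 = 0.3226
E(R) = R_f + β × MRP = 5.56% + 0.3226 × 5.68% = 7.39%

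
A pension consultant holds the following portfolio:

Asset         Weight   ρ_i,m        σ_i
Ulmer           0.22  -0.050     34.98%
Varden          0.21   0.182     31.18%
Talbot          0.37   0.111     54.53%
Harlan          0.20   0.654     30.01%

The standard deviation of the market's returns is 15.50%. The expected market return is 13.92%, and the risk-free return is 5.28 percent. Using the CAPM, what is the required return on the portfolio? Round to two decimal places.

9.17%

β_Ulmer = -0.050 × 34.98% / 15.50% = -0.1128
β_Varden = 0.182 × 31.18% / 15.50% = 0.3661
β_Talbot = 0.111 × 54.53% / 15.50% = 0.3905
β_Harlan = 0.654 × 30.01% / 15.50% = 1.2662
β_P = Σ w_i β_i = 0.22×-0.1128 + 0.21×0.3661 + 0.37×0.3905 + 0.20×1.2662 = 0.4498
MRP = 13.92% − 5.28% = 8.64%
E(R_P) = R_f + β_P × MRP = 5.28% + 0.4498 × 8.64% = 9.17%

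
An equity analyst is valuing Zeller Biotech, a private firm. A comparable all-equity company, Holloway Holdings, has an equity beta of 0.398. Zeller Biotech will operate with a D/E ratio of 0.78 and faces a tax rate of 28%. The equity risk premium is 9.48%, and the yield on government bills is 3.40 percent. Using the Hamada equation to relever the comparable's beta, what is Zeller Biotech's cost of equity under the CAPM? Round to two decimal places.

9.29%

β_L = β_U × [1 + (1 − t)(D/E)] = 0.398 × [1 + (1 − 0.28) × 0.78]
    = 0.398 × [1 + 0.72 × 0.78] = 0.398 × 1.5616 = 0.6215
E(R) = R_f + β_L × MRP = 3.40% + 0.6215 × 9.48% = 9.29%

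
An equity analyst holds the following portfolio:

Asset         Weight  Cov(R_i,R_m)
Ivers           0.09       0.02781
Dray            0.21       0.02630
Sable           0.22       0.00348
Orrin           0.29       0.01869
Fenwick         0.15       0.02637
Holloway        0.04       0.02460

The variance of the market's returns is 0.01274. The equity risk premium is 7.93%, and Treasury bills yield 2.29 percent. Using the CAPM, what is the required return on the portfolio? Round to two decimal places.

β_Ivers = 0.02781 / 0.01274 = 2.1829
β_Dray = 0.02630 / 0.01274 = 2.0644
β_Sable = 0.00348 / 0.01274 = 0.2732
β_Orrin = 0.01869 / 0.01274 = 1.4670
β_Fenwick = 0.02637 / 0.01274 = 2.0699
β_Holloway = 0.02460 / 0.01274 = 1.9309
β_P = Σ w_i β_i = 0.09×2.1829 + 0.21×2.0644 + 0.22×0.2732 + 0.29×1.4670 + 0.15×2.0699 + 0.04×1.9309 = 1.5032
E(R_P) = R_f + β_P × MRP = 2.29% + 1.5032 × 7.93% = 14.21%

14.21%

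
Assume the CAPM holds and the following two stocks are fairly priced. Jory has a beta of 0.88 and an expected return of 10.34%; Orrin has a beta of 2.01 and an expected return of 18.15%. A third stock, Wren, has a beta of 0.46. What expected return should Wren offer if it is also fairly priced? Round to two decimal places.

7.44%

MRP (SML slope) = (18.15% − 10.34%) / (2.01 − 0.88) = 7.81% / 1.13 = 6.9115%
R_f (intercept) = 10.34% − 0.88 × 6.9115% = 4.2579%
E(R_Wren) = R_f + β × MRP = 4.2579% + 0.46 × 6.9115% = 7.44%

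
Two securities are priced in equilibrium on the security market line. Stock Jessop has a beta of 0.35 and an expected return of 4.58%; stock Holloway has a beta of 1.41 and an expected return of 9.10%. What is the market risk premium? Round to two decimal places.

4.26%

Both satisfy E(R) = R_f + β·MRP, so the slope of the SML is
MRP = (9.10% − 4.58%) / (1.41 − 0.35) = 4.52% / 1.06 = 4.2642%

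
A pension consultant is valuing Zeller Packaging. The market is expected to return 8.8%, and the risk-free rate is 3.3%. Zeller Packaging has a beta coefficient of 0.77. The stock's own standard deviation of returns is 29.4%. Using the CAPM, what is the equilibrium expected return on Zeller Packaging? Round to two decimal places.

7.54%

Market risk premium = E(R_m) − R_f = 8.8% − 3.3% = 5.50%
E(R) = R_f + β × MRP = 3.3% + 0.77 × 5.5% = 7.54%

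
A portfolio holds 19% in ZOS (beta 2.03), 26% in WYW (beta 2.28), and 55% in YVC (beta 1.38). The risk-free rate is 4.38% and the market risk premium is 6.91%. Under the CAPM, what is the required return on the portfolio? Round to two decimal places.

16.39%

β_P = Σ w_i β_i = 0.19×2.03 + 0.26×2.28 + 0.55×1.38 = 1.7375
E(R_P) = R_f + β_P × MRP = 4.38% + 1.7375 × 6.91% = 16.39%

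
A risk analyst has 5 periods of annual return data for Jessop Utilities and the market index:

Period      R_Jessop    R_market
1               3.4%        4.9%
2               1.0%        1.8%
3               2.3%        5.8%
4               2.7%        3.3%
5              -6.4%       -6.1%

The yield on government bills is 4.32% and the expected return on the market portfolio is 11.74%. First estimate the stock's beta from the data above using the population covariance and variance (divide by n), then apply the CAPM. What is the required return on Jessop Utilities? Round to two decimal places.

Mean R_i = (3.4 + 1.0 + 2.3 + 2.7 − 6.4) / 5 = 0.6000%
Mean R_m = (4.9 + 1.8 + 5.8 + 3.3 − 6.1) / 5 = 1.9400%
Σ(R_i − R̄_i)(R_m − R̄_m) = 73.9300  ⇒  Cov = 73.9300 / 5 = 14.7860
Σ(R_m − R̄_m)² = 90.1720  ⇒  Var(R_m) = 90.1720 / 5 = 18.0344
β = Cov / Var(R_m) = 14.7860 / 18.0344 = 0.8199
MRP = 11.74% − 4.32% = 7.42%
E(R) = R_f + β × MRP = 4.32% + 0.8199 × 7.42% = 10.40%

10.40%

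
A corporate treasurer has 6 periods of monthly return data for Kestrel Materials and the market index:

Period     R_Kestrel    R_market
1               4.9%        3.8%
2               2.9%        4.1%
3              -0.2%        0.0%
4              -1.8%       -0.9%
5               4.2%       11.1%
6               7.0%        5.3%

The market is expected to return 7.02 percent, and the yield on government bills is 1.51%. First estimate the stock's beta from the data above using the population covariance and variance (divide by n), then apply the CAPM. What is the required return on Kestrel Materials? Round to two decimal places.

Mean R_i = (4.9 + 2.9 − 0.2 − 1.8 + 4.2 + 7.0) / 6 = 2.8333%
Mean R_m = (3.8 + 4.1 + 0.0 − 0.9 + 11.1 + 5.3) / 6 = 3.9000%
Σ(R_i − R̄_i)(R_m − R̄_m) = 49.5500  ⇒  Cov = 49.5500 / 6 = 8.2583
Σ(R_m − R̄_m)² = 92.1000  ⇒  Var(R_m) = 92.1000 / 6 = 15.3500
β = Cov / Var(R_m) = 8.2583 / 15.3500 = 0.5380
MRP = 7.02% − 1.51% = 5.51%
E(R) = R_f + β × MRP = 1.51% + 0.5380 × 5.51% = 4.47%

4.47%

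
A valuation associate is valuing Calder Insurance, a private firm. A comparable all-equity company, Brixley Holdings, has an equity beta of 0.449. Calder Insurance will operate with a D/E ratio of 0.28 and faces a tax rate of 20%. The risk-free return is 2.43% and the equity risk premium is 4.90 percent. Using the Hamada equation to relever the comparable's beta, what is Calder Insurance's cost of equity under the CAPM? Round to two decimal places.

β_L = β_U × [1 + (1 − t)(D/E)] = 0.449 × [1 + (1 − 0.20) × 0.28]
    = 0.449 × [1 + 0.80 × 0.28] = 0.449 × 1.2240 = 0.5496
E(R) = R_f + β_L × MRP = 2.43% + 0.5496 × 4.90% = 5.12%

5.12%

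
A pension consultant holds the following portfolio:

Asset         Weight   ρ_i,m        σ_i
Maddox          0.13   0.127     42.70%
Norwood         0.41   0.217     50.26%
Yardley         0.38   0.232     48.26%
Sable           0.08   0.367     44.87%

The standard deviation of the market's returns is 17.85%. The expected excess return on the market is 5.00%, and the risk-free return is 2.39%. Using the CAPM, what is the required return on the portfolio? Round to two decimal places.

β_Maddox = 0.127 × 42.70% / 17.85% = 0.3038
β_Norwood = 0.217 × 50.26% / 17.85% = 0.6110
β_Yardley = 0.232 × 48.26% / 17.85% = 0.6272
β_Sable = 0.367 × 44.87% / 17.85% = 0.9225
β_P = Σ w_i β_i = 0.13×0.3038 + 0.41×0.6110 + 0.38×0.6272 + 0.08×0.9225 = 0.6021
E(R_P) = R_f + β_P × MRP = 2.39% + 0.6021 × 5.00% = 5.40%

5.40%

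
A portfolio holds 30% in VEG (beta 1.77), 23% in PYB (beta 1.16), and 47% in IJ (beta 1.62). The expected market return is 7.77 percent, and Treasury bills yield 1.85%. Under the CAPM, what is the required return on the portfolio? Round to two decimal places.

β_P = Σ w_i β_i = 0.30×1.77 + 0.23×1.16 + 0.47×1.62 = 1.5592
MRP = 7.77% − 1.85% = 5.92%
E(R_P) = R_f + β_P × MRP = 1.85% + 1.5592 × 5.92% = 11.08%

11.08%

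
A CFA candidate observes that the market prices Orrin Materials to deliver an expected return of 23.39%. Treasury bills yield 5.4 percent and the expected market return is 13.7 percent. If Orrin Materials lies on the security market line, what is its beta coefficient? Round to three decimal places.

2.167

MRP = 13.7% − 5.4% = 8.30%
β = (E(R) − R_f) / MRP = (23.39% − 5.4%) / 8.3% = 17.99% / 8.3% = 2.167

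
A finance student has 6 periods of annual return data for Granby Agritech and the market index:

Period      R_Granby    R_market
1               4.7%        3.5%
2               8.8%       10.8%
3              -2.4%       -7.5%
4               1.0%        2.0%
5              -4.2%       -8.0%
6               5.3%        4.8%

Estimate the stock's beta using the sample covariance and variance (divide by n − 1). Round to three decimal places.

0.658

Mean R_i = (4.7 + 8.8 − 2.4 + 1.0 − 4.2 + 5.3) / 6 = 2.2000%
Mean R_m = (3.5 + 10.8 − 7.5 + 2.0 − 8.0 + 4.8) / 6 = 0.9333%
Σ(R_i − R̄_i)(R_m − R̄_m) = 178.2100  ⇒  Cov = 178.2100 / 5 = 35.6420
Σ(R_m − R̄_m)² = 270.9533  ⇒  Var(R_m) = 270.9533 / 5 = 54.1907
β = Cov / Var(R_m) = 35.6420 / 54.1907 = 0.6577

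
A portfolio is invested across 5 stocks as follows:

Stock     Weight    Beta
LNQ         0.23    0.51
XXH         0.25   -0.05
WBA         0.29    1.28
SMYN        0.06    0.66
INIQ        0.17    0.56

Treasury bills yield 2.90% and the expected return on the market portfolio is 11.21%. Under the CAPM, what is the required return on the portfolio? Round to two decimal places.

β_P = Σ w_i β_i = 0.23×0.51 + 0.25×-0.05 + 0.29×1.28 + 0.06×0.66 + 0.17×0.56 = 0.6108
MRP = 11.21% − 2.90% = 8.31%
E(R_P) = R_f + β_P × MRP = 2.90% + 0.6108 × 8.31% = 7.98%

7.98%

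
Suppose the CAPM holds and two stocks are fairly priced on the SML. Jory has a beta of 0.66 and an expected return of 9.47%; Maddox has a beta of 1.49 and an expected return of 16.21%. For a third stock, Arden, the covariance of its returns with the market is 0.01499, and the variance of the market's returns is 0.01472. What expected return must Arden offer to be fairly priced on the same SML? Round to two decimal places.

12.38%

MRP = (16.21% − 9.47%) / (1.49 − 0.66) = 8.1205%
R_f = 9.47% − 0.66 × 8.1205% = 4.1105%
β_Arden = Cov / Var(R_m) = 0.01499 / 0.01472 = 1.0183
E(R_Arden) = R_f + β × MRP = 4.1105% + 1.0183 × 8.1205% = 12.38%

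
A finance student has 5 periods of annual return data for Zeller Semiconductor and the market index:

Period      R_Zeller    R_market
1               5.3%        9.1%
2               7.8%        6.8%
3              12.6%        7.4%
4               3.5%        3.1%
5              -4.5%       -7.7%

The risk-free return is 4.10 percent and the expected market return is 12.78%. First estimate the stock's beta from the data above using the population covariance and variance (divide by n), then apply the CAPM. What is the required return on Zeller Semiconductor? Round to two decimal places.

11.11%

Mean R_i = (5.3 + 7.8 + 12.6 + 3.5 − 4.5) / 5 = 4.9400%
Mean R_m = (9.1 + 6.8 + 7.4 + 3.1 − 7.7) / 5 = 3.7400%
Σ(R_i − R̄_i)(R_m − R̄_m) = 147.6320  ⇒  Cov = 147.6320 / 5 = 29.5264
Σ(R_m − R̄_m)² = 182.7720  ⇒  Var(R_m) = 182.7720 / 5 = 36.5544
β = Cov / Var(R_m) = 29.5264 / 36.5544 = 0.8077
MRP = 12.78% − 4.10% = 8.68%
E(R) = R_f + β × MRP = 4.10% + 0.8077 × 8.68% = 11.11%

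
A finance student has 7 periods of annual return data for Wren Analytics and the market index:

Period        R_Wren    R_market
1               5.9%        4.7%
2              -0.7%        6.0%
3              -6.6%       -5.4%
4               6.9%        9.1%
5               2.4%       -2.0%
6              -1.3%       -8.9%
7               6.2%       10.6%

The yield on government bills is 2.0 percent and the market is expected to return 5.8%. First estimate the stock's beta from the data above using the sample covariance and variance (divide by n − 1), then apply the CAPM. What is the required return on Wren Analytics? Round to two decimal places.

Mean R_i = (5.9 − 0.7 − 6.6 + 6.9 + 2.4 − 1.3 + 6.2) / 7 = 1.8286%
Mean R_m = (4.7 + 6.0 − 5.4 + 9.1 − 2.0 − 8.9 + 10.6) / 7 = 2.0143%
Σ(R_i − R̄_i)(R_m − R̄_m) = 168.6671  ⇒  Cov = 168.6671 / 6 = 28.1112
Σ(R_m − R̄_m)² = 337.2286  ⇒  Var(R_m) = 337.2286 / 6 = 56.2048
β = Cov / Var(R_m) = 28.1112 / 56.2048 = 0.5002
MRP = 5.8% − 2.0% = 3.80%
E(R) = R_f + β × MRP = 2.0% + 0.5002 × 3.8% = 3.90%

3.90%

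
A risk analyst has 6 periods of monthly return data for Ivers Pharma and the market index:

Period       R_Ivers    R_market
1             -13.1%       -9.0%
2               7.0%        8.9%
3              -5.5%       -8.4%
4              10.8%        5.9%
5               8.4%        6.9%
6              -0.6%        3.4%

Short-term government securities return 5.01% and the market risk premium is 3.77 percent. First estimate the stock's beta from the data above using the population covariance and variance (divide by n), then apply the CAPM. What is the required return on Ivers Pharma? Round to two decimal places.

9.05%

Mean R_i = (-13.1 + 7.0 − 5.5 + 10.8 + 8.4 − 0.6) / 6 = 1.1667%
Mean R_m = (-9.0 + 8.9 − 8.4 + 5.9 + 6.9 + 3.4) / 6 = 1.2833%
Σ(R_i − R̄_i)(R_m − R̄_m) = 337.0567  ⇒  Cov = 337.0567 / 6 = 56.1761
Σ(R_m − R̄_m)² = 314.8683  ⇒  Var(R_m) = 314.8683 / 6 = 52.4781
β = Cov / Var(R_m) = 56.1761 / 52.4781 = 1.0705
E(R) = R_f + β × MRP = 5.01% + 1.0705 × 3.77% = 9.05%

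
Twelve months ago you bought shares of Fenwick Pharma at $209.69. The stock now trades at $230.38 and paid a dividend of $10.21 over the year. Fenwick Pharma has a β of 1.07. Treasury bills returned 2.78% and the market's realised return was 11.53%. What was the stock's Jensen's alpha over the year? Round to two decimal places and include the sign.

Realised HPR = (P1 + D1 − P0) / P0 = (230.38 + 10.21 − 209.69) / 209.69 = 30.90 / 209.69 = 14.7360%
MRP = 11.53% − 2.78% = 8.75%
CAPM required = R_f + β·MRP = 2.78% + 1.07 × 8.75% = 12.1425%
α = realised − required = 14.7360% − 12.1425% = +2.59%

+2.59%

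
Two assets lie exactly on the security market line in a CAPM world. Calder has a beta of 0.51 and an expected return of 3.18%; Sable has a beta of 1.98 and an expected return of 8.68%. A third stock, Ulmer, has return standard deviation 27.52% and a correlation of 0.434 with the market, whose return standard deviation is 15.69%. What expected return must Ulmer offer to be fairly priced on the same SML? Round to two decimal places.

4.12%

MRP = (8.68% − 3.18%) / (1.98 − 0.51) = 3.7415%
R_f = 3.18% − 0.51 × 3.7415% = 1.2718%
β_Ulmer = ρ·σ_i/σ_m = 0.434 × 27.52 / 15.69 = 0.7612
E(R_Ulmer) = R_f + β × MRP = 1.2718% + 0.7612 × 3.7415% = 4.12%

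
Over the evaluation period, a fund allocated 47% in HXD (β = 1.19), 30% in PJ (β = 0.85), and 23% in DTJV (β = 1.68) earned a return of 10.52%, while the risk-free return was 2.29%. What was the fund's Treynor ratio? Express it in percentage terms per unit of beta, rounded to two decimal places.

6.85%

β_P = 0.47×1.19 + 0.30×0.85 + 0.23×1.68 = 1.2007
Treynor = (R_P − R_f) / β_P = (10.52% − 2.29%) / 1.2007 = 8.23% / 1.2007 = 6.85%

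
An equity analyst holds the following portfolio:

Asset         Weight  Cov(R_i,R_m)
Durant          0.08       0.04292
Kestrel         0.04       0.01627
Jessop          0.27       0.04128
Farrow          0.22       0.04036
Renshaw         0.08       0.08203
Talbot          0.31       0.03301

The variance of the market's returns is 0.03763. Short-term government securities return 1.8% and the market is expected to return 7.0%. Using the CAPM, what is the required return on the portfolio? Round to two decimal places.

7.45%

β_Durant = 0.04292 / 0.03763 = 1.1406
β_Kestrel = 0.01627 / 0.03763 = 0.4324
β_Jessop = 0.04128 / 0.03763 = 1.0970
β_Farrow = 0.04036 / 0.03763 = 1.0725
β_Renshaw = 0.08203 / 0.03763 = 2.1799
β_Talbot = 0.03301 / 0.03763 = 0.8772
β_P = Σ w_i β_i = 0.08×1.1406 + 0.04×0.4324 + 0.27×1.0970 + 0.22×1.0725 + 0.08×2.1799 + 0.31×0.8772 = 1.0870
MRP = 7.0% − 1.8% = 5.20%
E(R_P) = R_f + β_P × MRP = 1.8% + 1.0870 × 5.2% = 7.45%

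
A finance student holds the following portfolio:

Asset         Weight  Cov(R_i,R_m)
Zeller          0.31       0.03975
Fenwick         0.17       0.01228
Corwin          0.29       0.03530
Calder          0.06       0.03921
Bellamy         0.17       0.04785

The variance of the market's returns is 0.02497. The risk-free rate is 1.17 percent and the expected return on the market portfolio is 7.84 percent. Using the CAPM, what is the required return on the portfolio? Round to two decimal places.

10.56%

β_Zeller = 0.03975 / 0.02497 = 1.5919
β_Fenwick = 0.01228 / 0.02497 = 0.4918
β_Corwin = 0.03530 / 0.02497 = 1.4137
β_Calder = 0.03921 / 0.02497 = 1.5703
β_Bellamy = 0.04785 / 0.02497 = 1.9163
β_P = Σ w_i β_i = 0.31×1.5919 + 0.17×0.4918 + 0.29×1.4137 + 0.06×1.5703 + 0.17×1.9163 = 1.4071
MRP = 7.84% − 1.17% = 6.67%
E(R_P) = R_f + β_P × MRP = 1.17% + 1.4071 × 6.67% = 10.56%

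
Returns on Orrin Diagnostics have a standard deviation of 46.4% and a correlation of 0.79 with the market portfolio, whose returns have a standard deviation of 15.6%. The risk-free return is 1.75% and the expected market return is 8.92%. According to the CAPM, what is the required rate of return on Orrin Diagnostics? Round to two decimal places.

18.60%

β = ρ × σ_i / σ_m = 0.79 × 46.4% / 15.6% = 2.3497
MRP = 8.92% − 1.75% = 7.17%
E(R) = 1.75% + 2.3497 × 7.17% = 18.60%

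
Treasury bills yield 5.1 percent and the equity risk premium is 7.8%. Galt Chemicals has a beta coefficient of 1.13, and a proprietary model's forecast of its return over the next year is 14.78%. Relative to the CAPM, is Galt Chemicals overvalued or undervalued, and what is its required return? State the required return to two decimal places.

Undervalued; required return 13.91%

Required return = R_f + β·MRP = 5.1% + 1.13 × 7.8% = 13.91%
Forecast 14.78% > required 13.91% → the stock plots above the SML → undervalued.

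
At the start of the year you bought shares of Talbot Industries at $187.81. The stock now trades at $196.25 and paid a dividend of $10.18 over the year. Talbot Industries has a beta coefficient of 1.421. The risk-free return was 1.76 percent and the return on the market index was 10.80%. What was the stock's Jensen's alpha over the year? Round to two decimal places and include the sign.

-4.69%

Realised HPR = (P1 + D1 − P0) / P0 = (196.25 + 10.18 − 187.81) / 187.81 = 18.62 / 187.81 = 9.9143%
MRP = 10.80% − 1.76% = 9.04%
CAPM required = R_f + β·MRP = 1.76% + 1.421 × 9.04% = 14.60584%
α = realised − required = 9.9143% − 14.60584% = -4.69%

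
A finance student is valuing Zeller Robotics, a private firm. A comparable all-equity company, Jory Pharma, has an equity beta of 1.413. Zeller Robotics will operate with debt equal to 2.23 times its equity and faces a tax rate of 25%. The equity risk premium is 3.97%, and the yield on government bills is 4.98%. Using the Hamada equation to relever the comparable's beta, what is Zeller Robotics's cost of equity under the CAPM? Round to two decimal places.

β_L = β_U × [1 + (1 − t)(D/E)] = 1.413 × [1 + (1 − 0.25) × 2.23]
    = 1.413 × [1 + 0.75 × 2.23] = 1.413 × 2.6725 = 3.7762
E(R) = R_f + β_L × MRP = 4.98% + 3.7762 × 3.97% = 19.97%

19.97%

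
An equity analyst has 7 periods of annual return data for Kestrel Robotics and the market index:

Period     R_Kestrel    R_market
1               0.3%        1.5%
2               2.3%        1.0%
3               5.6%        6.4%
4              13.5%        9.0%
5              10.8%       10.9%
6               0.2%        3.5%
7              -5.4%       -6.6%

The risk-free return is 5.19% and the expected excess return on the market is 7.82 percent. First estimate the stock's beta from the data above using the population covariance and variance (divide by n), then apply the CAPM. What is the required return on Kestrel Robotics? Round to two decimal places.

13.33%

Mean R_i = (0.3 + 2.3 + 5.6 + 13.5 + 10.8 + 0.2 − 5.4) / 7 = 3.9000%
Mean R_m = (1.5 + 1.0 + 6.4 + 9.0 + 10.9 + 3.5 − 6.6) / 7 = 3.6714%
Σ(R_i − R̄_i)(R_m − R̄_m) = 213.9200  ⇒  Cov = 213.9200 / 7 = 30.5600
Σ(R_m − R̄_m)² = 205.4743  ⇒  Var(R_m) = 205.4743 / 7 = 29.3535
β = Cov / Var(R_m) = 30.5600 / 29.3535 = 1.0411
E(R) = R_f + β × MRP = 5.19% + 1.0411 × 7.82% = 13.33%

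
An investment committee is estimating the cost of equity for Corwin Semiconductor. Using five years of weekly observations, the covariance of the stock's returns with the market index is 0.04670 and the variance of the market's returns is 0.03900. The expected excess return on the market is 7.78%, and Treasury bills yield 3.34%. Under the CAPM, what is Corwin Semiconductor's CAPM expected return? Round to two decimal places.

β = Cov(R_i, R_m) / Var(R_m) = 0.04670 / 0.03900 = 1.1974
E(R) = R_f + β × MRP = 3.34% + 1.1974 × 7.78% = 12.66%

12.66%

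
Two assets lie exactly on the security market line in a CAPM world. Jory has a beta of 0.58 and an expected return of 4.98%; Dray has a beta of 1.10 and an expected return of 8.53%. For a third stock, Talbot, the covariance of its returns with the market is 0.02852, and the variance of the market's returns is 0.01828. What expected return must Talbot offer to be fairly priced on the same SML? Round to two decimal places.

MRP = (8.53% − 4.98%) / (1.10 − 0.58) = 6.8269%
R_f = 4.98% − 0.58 × 6.8269% = 1.0204%
β_Talbot = Cov / Var(R_m) = 0.02852 / 0.01828 = 1.5602
E(R_Talbot) = R_f + β × MRP = 1.0204% + 1.5602 × 6.8269% = 11.67%

11.67%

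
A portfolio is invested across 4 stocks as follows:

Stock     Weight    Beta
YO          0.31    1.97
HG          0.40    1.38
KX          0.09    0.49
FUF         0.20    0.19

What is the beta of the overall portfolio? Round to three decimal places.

1.245

β_P = Σ w_i β_i = 0.31×1.97 + 0.40×1.38 + 0.09×0.49 + 0.20×0.19 = 1.2448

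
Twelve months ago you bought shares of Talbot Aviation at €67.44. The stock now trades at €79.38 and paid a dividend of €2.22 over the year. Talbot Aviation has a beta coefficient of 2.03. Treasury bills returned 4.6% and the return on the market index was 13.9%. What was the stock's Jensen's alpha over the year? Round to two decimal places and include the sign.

Realised HPR = (P1 + D1 − P0) / P0 = (79.38 + 2.22 − 67.44) / 67.44 = 14.16 / 67.44 = 20.9964%
MRP = 13.9% − 4.6% = 9.30%
CAPM required = R_f + β·MRP = 4.6% + 2.03 × 9.3% = 23.4790%
α = realised − required = 20.9964% − 23.4790% = -2.48%

-2.48%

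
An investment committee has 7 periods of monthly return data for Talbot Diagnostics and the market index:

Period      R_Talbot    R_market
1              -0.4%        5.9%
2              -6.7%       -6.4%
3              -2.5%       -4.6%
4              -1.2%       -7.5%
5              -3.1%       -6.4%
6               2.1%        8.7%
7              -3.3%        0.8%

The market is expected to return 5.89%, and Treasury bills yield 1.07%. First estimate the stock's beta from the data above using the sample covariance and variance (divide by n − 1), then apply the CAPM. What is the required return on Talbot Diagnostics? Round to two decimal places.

Mean R_i = (-0.4 − 6.7 − 2.5 − 1.2 − 3.1 + 2.1 − 3.3) / 7 = -2.1571%
Mean R_m = (5.9 − 6.4 − 4.6 − 7.5 − 6.4 + 8.7 + 0.8) / 7 = -1.3571%
Σ(R_i − R̄_i)(R_m − R̄_m) = 75.9971  ⇒  Cov = 75.9971 / 6 = 12.6662
Σ(R_m − R̄_m)² = 257.5771  ⇒  Var(R_m) = 257.5771 / 6 = 42.9295
β = Cov / Var(R_m) = 12.6662 / 42.9295 = 0.2950
MRP = 5.89% − 1.07% = 4.82%
E(R) = R_f + β × MRP = 1.07% + 0.2950 × 4.82% = 2.49%

2.49%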